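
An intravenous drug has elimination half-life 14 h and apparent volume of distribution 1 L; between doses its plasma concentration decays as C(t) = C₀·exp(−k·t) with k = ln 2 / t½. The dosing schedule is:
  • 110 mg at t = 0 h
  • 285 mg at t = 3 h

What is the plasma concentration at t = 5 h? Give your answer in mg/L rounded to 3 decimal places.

k = ln 2 / 14 = 0.04951 per h
Dose 1 (110 mg at t=0 h): 110·exp(−0.04951·5) = 85.878 mg/L
Dose 2 (285 mg at t=3 h): 285·exp(−0.04951·2) = 258.131 mg/L
C(5) = 85.878 + 258.131 = 344.009 mg/L

344.009 mg/L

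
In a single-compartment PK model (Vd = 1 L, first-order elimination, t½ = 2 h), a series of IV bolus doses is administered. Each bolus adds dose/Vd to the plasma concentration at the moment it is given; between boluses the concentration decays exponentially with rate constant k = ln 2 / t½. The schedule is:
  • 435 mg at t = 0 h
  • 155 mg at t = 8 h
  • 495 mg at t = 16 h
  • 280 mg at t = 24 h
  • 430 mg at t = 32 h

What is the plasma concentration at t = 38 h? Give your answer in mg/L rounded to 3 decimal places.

k = ln 2 / 2 = 0.34657 per h
Dose 1 (435 mg at t=0 h): 435·exp(−0.34657·38) = 0.001 mg/L
Dose 2 (155 mg at t=8 h): 155·exp(−0.34657·30) = 0.005 mg/L
Dose 3 (495 mg at t=16 h): 495·exp(−0.34657·22) = 0.242 mg/L
Dose 4 (280 mg at t=24 h): 280·exp(−0.34657·14) = 2.188 mg/L
Dose 5 (430 mg at t=32 h): 430·exp(−0.34657·6) = 53.750 mg/L
C(38) = 0.001 + 0.005 + 0.242 + 2.188 + 53.750 = 56.185 mg/L

56.185 mg/L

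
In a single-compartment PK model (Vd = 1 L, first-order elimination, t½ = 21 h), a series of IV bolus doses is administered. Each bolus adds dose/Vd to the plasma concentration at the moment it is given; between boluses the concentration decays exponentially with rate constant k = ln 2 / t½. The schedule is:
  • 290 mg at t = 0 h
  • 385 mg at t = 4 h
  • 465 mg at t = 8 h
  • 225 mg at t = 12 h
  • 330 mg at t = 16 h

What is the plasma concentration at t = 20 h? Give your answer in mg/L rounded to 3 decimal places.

k = ln 2 / 21 = 0.03301 per h
Dose 1 (290 mg at t=0 h): 290·exp(−0.03301·20) = 149.866 mg/L
Dose 2 (385 mg at t=4 h): 385·exp(−0.03301·16) = 227.041 mg/L
Dose 3 (465 mg at t=8 h): 465·exp(−0.03301·12) = 312.922 mg/L
Dose 4 (225 mg at t=12 h): 225·exp(−0.03301·8) = 172.784 mg/L
Dose 5 (330 mg at t=16 h): 330·exp(−0.03301·4) = 289.184 mg/L
C(20) = 149.866 + 227.041 + 312.922 + 172.784 + 289.184 = 1151.798 mg/L

1151.798 mg/L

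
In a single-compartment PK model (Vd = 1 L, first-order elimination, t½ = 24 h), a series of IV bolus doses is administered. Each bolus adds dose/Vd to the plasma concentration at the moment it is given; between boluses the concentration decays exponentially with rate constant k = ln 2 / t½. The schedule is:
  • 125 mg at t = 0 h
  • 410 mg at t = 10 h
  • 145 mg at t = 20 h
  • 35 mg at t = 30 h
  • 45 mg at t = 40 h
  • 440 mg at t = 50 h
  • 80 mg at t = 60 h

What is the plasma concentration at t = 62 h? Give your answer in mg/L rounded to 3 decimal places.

k = ln 2 / 24 = 0.02888 per h
Dose 1 (125 mg at t=0 h): 125·exp(−0.02888·62) = 20.857 mg/L
Dose 2 (410 mg at t=10 h): 410·exp(−0.02888·52) = 91.317 mg/L
Dose 3 (145 mg at t=20 h): 145·exp(−0.02888·42) = 43.109 mg/L
Dose 4 (35 mg at t=30 h): 35·exp(−0.02888·32) = 13.890 mg/L
Dose 5 (45 mg at t=40 h): 45·exp(−0.02888·22) = 23.838 mg/L
Dose 6 (440 mg at t=50 h): 440·exp(−0.02888·12) = 311.127 mg/L
Dose 7 (80 mg at t=60 h): 80·exp(−0.02888·2) = 75.510 mg/L
C(62) = 20.857 + 91.317 + 43.109 + 13.890 + 23.838 + 311.127 + 75.510 = 579.647 mg/L

579.647 mg/L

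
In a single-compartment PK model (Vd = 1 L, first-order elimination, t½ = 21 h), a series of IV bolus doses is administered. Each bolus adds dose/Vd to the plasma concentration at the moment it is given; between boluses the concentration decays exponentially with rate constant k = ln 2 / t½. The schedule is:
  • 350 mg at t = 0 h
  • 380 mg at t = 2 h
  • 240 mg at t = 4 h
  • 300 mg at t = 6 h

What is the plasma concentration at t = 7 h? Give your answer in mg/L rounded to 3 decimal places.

1107.617 mg/L

k = ln 2 / 21 = 0.03301 per h
Dose 1 (350 mg at t=0 h): 350·exp(−0.03301·7) = 277.795 mg/L
Dose 2 (380 mg at t=2 h): 380·exp(−0.03301·5) = 322.188 mg/L
Dose 3 (240 mg at t=4 h): 240·exp(−0.03301·3) = 217.374 mg/L
Dose 4 (300 mg at t=6 h): 300·exp(−0.03301·1) = 290.260 mg/L
C(7) = 277.795 + 322.188 + 217.374 + 290.260 = 1107.617 mg/L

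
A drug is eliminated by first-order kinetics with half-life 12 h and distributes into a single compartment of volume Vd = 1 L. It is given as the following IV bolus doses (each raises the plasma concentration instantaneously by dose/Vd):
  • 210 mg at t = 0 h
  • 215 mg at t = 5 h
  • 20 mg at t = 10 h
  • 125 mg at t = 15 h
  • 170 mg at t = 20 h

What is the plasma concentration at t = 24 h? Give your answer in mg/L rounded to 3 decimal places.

342.411 mg/L

k = ln 2 / 12 = 0.05776 per h
Dose 1 (210 mg at t=0 h): 210·exp(−0.05776·24) = 52.500 mg/L
Dose 2 (215 mg at t=5 h): 215·exp(−0.05776·19) = 71.748 mg/L
Dose 3 (20 mg at t=10 h): 20·exp(−0.05776·14) = 8.909 mg/L
Dose 4 (125 mg at t=15 h): 125·exp(−0.05776·9) = 74.325 mg/L
Dose 5 (170 mg at t=20 h): 170·exp(−0.05776·4) = 134.929 mg/L
C(24) = 52.500 + 71.748 + 8.909 + 74.325 + 134.929 = 342.411 mg/L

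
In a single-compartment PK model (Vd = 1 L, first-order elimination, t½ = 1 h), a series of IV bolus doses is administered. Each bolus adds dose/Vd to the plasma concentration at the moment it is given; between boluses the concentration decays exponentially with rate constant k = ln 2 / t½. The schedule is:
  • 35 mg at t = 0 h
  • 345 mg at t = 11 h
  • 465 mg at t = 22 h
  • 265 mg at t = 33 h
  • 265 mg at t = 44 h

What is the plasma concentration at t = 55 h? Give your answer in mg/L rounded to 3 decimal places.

k = ln 2 / 1 = 0.69315 per h
Dose 1 (35 mg at t=0 h): 35·exp(−0.69315·55) = 0.000 mg/L
Dose 2 (345 mg at t=11 h): 345·exp(−0.69315·44) = 0.000 mg/L
Dose 3 (465 mg at t=22 h): 465·exp(−0.69315·33) = 0.000 mg/L
Dose 4 (265 mg at t=33 h): 265·exp(−0.69315·22) = 0.000 mg/L
Dose 5 (265 mg at t=44 h): 265·exp(−0.69315·11) = 0.129 mg/L
C(55) = 0.000 + 0.000 + 0.000 + 0.000 + 0.129 = 0.129 mg/L

0.129 mg/L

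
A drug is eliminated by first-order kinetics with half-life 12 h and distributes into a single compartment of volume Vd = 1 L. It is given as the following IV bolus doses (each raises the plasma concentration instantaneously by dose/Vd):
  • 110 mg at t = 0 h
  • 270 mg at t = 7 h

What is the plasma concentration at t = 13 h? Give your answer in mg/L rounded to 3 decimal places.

k = ln 2 / 12 = 0.05776 per h
Dose 1 (110 mg at t=0 h): 110·exp(−0.05776·13) = 51.913 mg/L
Dose 2 (270 mg at t=7 h): 270·exp(−0.05776·6) = 190.919 mg/L
C(13) = 51.913 + 190.919 = 242.832 mg/L

242.832 mg/L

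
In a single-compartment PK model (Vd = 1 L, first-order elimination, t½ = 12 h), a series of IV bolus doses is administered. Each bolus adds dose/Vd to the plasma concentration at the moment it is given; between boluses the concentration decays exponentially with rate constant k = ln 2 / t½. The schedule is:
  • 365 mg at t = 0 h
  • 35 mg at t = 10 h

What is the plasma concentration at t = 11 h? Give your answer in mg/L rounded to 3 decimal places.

k = ln 2 / 12 = 0.05776 per h
Dose 1 (365 mg at t=0 h): 365·exp(−0.05776·11) = 193.352 mg/L
Dose 2 (35 mg at t=10 h): 35·exp(−0.05776·1) = 33.036 mg/L
C(11) = 193.352 + 33.036 = 226.388 mg/L

226.388 mg/L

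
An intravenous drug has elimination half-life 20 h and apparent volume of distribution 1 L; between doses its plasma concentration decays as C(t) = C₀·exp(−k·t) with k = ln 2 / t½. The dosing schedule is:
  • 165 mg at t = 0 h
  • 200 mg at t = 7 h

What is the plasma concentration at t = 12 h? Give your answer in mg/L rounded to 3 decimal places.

k = ln 2 / 20 = 0.03466 per h
Dose 1 (165 mg at t=0 h): 165·exp(−0.03466·12) = 108.859 mg/L
Dose 2 (200 mg at t=7 h): 200·exp(−0.03466·5) = 168.179 mg/L
C(12) = 108.859 + 168.179 = 277.039 mg/L

277.039 mg/L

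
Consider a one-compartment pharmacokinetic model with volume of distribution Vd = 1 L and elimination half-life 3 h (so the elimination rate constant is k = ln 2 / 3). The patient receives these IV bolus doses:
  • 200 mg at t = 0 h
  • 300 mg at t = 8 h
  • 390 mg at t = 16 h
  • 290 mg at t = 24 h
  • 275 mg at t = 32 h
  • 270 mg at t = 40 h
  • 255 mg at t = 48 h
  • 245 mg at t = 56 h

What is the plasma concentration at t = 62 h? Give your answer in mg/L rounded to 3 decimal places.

k = ln 2 / 3 = 0.23105 per h
Dose 1 (200 mg at t=0 h): 200·exp(−0.23105·62) = 0.000 mg/L
Dose 2 (300 mg at t=8 h): 300·exp(−0.23105·54) = 0.001 mg/L
Dose 3 (390 mg at t=16 h): 390·exp(−0.23105·46) = 0.009 mg/L
Dose 4 (290 mg at t=24 h): 290·exp(−0.23105·38) = 0.045 mg/L
Dose 5 (275 mg at t=32 h): 275·exp(−0.23105·30) = 0.269 mg/L
Dose 6 (270 mg at t=40 h): 270·exp(−0.23105·22) = 1.674 mg/L
Dose 7 (255 mg at t=48 h): 255·exp(−0.23105·14) = 10.040 mg/L
Dose 8 (245 mg at t=56 h): 245·exp(−0.23105·6) = 61.250 mg/L
C(62) = 0.000 + 0.001 + 0.009 + 0.045 + 0.269 + 1.674 + 10.040 + 61.250 = 73.288 mg/L

73.288 mg/L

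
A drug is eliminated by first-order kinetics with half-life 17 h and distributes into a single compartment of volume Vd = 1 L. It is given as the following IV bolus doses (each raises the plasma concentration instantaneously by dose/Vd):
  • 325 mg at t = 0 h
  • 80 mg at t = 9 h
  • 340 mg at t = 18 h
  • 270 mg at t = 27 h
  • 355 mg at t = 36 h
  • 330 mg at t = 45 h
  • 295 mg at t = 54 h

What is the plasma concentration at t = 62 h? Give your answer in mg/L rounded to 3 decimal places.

657.372 mg/L

k = ln 2 / 17 = 0.04077 per h
Dose 1 (325 mg at t=0 h): 325·exp(−0.04077·62) = 25.942 mg/L
Dose 2 (80 mg at t=9 h): 80·exp(−0.04077·53) = 9.217 mg/L
Dose 3 (340 mg at t=18 h): 340·exp(−0.04077·44) = 56.538 mg/L
Dose 4 (270 mg at t=27 h): 270·exp(−0.04077·35) = 64.803 mg/L
Dose 5 (355 mg at t=36 h): 355·exp(−0.04077·26) = 122.979 mg/L
Dose 6 (330 mg at t=45 h): 330·exp(−0.04077·17) = 165.000 mg/L
Dose 7 (295 mg at t=54 h): 295·exp(−0.04077·8) = 212.893 mg/L
C(62) = 25.942 + 9.217 + 56.538 + 64.803 + 122.979 + 165.000 + 212.893 = 657.372 mg/L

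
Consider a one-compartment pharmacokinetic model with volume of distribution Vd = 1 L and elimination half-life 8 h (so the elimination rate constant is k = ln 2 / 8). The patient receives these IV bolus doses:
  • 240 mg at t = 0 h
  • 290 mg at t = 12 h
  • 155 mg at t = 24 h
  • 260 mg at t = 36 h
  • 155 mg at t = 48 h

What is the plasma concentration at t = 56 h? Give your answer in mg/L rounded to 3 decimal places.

141.433 mg/L

k = ln 2 / 8 = 0.08664 per h
Dose 1 (240 mg at t=0 h): 240·exp(−0.08664·56) = 1.875 mg/L
Dose 2 (290 mg at t=12 h): 290·exp(−0.08664·44) = 6.408 mg/L
Dose 3 (155 mg at t=24 h): 155·exp(−0.08664·32) = 9.688 mg/L
Dose 4 (260 mg at t=36 h): 260·exp(−0.08664·20) = 45.962 mg/L
Dose 5 (155 mg at t=48 h): 155·exp(−0.08664·8) = 77.500 mg/L
C(56) = 1.875 + 6.408 + 9.688 + 45.962 + 77.500 = 141.433 mg/L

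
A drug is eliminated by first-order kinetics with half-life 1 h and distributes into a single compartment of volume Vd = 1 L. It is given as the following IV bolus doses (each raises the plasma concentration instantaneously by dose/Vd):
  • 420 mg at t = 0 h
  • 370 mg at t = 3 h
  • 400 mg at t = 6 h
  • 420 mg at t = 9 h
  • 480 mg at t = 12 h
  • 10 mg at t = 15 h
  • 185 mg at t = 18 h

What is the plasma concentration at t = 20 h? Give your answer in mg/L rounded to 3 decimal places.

k = ln 2 / 1 = 0.69315 per h
Dose 1 (420 mg at t=0 h): 420·exp(−0.69315·20) = 0.000 mg/L
Dose 2 (370 mg at t=3 h): 370·exp(−0.69315·17) = 0.003 mg/L
Dose 3 (400 mg at t=6 h): 400·exp(−0.69315·14) = 0.024 mg/L
Dose 4 (420 mg at t=9 h): 420·exp(−0.69315·11) = 0.205 mg/L
Dose 5 (480 mg at t=12 h): 480·exp(−0.69315·8) = 1.875 mg/L
Dose 6 (10 mg at t=15 h): 10·exp(−0.69315·5) = 0.312 mg/L
Dose 7 (185 mg at t=18 h): 185·exp(−0.69315·2) = 46.250 mg/L
C(20) = 0.000 + 0.003 + 0.024 + 0.205 + 1.875 + 0.312 + 46.250 = 48.670 mg/L

48.670 mg/L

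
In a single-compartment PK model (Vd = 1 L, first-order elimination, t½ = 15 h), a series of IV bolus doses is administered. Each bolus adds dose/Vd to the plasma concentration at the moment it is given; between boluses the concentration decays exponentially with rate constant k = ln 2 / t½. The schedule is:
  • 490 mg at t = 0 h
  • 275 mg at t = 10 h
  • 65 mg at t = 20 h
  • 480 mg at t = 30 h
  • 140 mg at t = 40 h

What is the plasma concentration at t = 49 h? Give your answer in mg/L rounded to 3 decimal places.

k = ln 2 / 15 = 0.04621 per h
Dose 1 (490 mg at t=0 h): 490·exp(−0.04621·49) = 50.913 mg/L
Dose 2 (275 mg at t=10 h): 275·exp(−0.04621·39) = 45.358 mg/L
Dose 3 (65 mg at t=20 h): 65·exp(−0.04621·29) = 17.019 mg/L
Dose 4 (480 mg at t=30 h): 480·exp(−0.04621·19) = 199.497 mg/L
Dose 5 (140 mg at t=40 h): 140·exp(−0.04621·9) = 92.366 mg/L
C(49) = 50.913 + 45.358 + 17.019 + 199.497 + 92.366 = 405.153 mg/L

405.153 mg/L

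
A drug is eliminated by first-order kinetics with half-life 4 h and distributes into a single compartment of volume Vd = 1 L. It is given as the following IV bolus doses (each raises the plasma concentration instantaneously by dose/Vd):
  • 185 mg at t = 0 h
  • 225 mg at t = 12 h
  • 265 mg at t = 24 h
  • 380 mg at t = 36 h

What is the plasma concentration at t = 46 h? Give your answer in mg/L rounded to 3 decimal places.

73.716 mg/L

k = ln 2 / 4 = 0.17329 per h
Dose 1 (185 mg at t=0 h): 185·exp(−0.17329·46) = 0.064 mg/L
Dose 2 (225 mg at t=12 h): 225·exp(−0.17329·34) = 0.621 mg/L
Dose 3 (265 mg at t=24 h): 265·exp(−0.17329·22) = 5.856 mg/L
Dose 4 (380 mg at t=36 h): 380·exp(−0.17329·10) = 67.175 mg/L
C(46) = 0.064 + 0.621 + 5.856 + 67.175 = 73.716 mg/L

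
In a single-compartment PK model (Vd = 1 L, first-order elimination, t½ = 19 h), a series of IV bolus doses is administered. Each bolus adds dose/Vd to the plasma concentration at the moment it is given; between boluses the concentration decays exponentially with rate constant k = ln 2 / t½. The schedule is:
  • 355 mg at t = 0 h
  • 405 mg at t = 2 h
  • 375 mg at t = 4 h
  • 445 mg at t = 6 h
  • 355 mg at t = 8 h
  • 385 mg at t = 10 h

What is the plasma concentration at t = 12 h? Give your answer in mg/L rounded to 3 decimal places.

k = ln 2 / 19 = 0.03648 per h
Dose 1 (355 mg at t=0 h): 355·exp(−0.03648·12) = 229.142 mg/L
Dose 2 (405 mg at t=2 h): 405·exp(−0.03648·10) = 281.202 mg/L
Dose 3 (375 mg at t=4 h): 375·exp(−0.03648·8) = 280.080 mg/L
Dose 4 (445 mg at t=6 h): 445·exp(−0.03648·6) = 357.518 mg/L
Dose 5 (355 mg at t=8 h): 355·exp(−0.03648·4) = 306.799 mg/L
Dose 6 (385 mg at t=10 h): 385·exp(−0.03648·2) = 357.910 mg/L
C(12) = 229.142 + 281.202 + 280.080 + 357.518 + 306.799 + 357.910 = 1812.650 mg/L

1812.650 mg/L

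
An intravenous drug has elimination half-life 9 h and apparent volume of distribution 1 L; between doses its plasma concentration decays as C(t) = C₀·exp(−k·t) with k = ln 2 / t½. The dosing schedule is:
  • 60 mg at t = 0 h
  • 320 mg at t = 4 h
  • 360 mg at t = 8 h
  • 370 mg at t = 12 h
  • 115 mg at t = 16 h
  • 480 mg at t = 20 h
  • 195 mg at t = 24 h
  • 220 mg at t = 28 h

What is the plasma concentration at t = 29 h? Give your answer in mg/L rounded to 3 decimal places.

843.053 mg/L

k = ln 2 / 9 = 0.07702 per h
Dose 1 (60 mg at t=0 h): 60·exp(−0.07702·29) = 6.429 mg/L
Dose 2 (320 mg at t=4 h): 320·exp(−0.07702·25) = 46.661 mg/L
Dose 3 (360 mg at t=8 h): 360·exp(−0.07702·21) = 71.433 mg/L
Dose 4 (370 mg at t=12 h): 370·exp(−0.07702·17) = 99.906 mg/L
Dose 5 (115 mg at t=16 h): 115·exp(−0.07702·13) = 42.255 mg/L
Dose 6 (480 mg at t=20 h): 480·exp(−0.07702·9) = 240.000 mg/L
Dose 7 (195 mg at t=24 h): 195·exp(−0.07702·5) = 132.677 mg/L
Dose 8 (220 mg at t=28 h): 220·exp(−0.07702·1) = 203.692 mg/L
C(29) = 6.429 + 46.661 + 71.433 + 99.906 + 42.255 + 240.000 + 132.677 + 203.692 = 843.053 mg/L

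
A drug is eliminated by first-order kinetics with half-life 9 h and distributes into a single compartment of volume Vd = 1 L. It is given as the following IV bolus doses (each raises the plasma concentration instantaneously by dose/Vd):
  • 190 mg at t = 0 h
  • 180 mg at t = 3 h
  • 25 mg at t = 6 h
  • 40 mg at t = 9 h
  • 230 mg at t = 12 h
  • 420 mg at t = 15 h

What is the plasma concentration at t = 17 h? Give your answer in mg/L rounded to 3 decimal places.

661.388 mg/L

k = ln 2 / 9 = 0.07702 per h
Dose 1 (190 mg at t=0 h): 190·exp(−0.07702·17) = 51.303 mg/L
Dose 2 (180 mg at t=3 h): 180·exp(−0.07702·14) = 61.236 mg/L
Dose 3 (25 mg at t=6 h): 25·exp(−0.07702·11) = 10.716 mg/L
Dose 4 (40 mg at t=9 h): 40·exp(−0.07702·8) = 21.601 mg/L
Dose 5 (230 mg at t=12 h): 230·exp(−0.07702·5) = 156.491 mg/L
Dose 6 (420 mg at t=15 h): 420·exp(−0.07702·2) = 360.042 mg/L
C(17) = 51.303 + 61.236 + 10.716 + 21.601 + 156.491 + 360.042 = 661.388 mg/L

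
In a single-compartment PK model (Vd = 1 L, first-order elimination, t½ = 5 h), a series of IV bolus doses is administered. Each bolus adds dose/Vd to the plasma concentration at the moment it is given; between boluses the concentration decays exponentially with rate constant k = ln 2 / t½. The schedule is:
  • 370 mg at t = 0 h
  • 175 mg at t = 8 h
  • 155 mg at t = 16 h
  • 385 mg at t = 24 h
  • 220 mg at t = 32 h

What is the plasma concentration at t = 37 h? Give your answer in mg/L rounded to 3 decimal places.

187.266 mg/L

k = ln 2 / 5 = 0.13863 per h
Dose 1 (370 mg at t=0 h): 370·exp(−0.13863·37) = 2.191 mg/L
Dose 2 (175 mg at t=8 h): 175·exp(−0.13863·29) = 3.141 mg/L
Dose 3 (155 mg at t=16 h): 155·exp(−0.13863·21) = 8.433 mg/L
Dose 4 (385 mg at t=24 h): 385·exp(−0.13863·13) = 63.501 mg/L
Dose 5 (220 mg at t=32 h): 220·exp(−0.13863·5) = 110.000 mg/L
C(37) = 2.191 + 3.141 + 8.433 + 63.501 + 110.000 = 187.266 mg/L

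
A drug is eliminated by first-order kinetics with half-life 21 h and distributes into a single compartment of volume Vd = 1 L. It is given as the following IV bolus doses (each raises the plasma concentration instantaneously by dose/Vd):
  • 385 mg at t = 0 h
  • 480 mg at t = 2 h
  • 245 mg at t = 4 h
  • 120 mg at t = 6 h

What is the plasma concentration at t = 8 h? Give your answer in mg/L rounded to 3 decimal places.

k = ln 2 / 21 = 0.03301 per h
Dose 1 (385 mg at t=0 h): 385·exp(−0.03301·8) = 295.653 mg/L
Dose 2 (480 mg at t=2 h): 480·exp(−0.03301·6) = 393.761 mg/L
Dose 3 (245 mg at t=4 h): 245·exp(−0.03301·4) = 214.698 mg/L
Dose 4 (120 mg at t=6 h): 120·exp(−0.03301·2) = 112.334 mg/L
C(8) = 295.653 + 393.761 + 214.698 + 112.334 = 1016.446 mg/L

1016.446 mg/L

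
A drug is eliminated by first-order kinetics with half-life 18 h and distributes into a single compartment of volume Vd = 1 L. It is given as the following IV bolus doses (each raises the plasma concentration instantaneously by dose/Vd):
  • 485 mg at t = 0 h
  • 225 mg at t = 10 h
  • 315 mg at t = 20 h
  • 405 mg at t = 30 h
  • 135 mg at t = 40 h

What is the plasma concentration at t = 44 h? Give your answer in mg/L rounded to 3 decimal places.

k = ln 2 / 18 = 0.03851 per h
Dose 1 (485 mg at t=0 h): 485·exp(−0.03851·44) = 89.103 mg/L
Dose 2 (225 mg at t=10 h): 225·exp(−0.03851·34) = 60.753 mg/L
Dose 3 (315 mg at t=20 h): 315·exp(−0.03851·24) = 125.008 mg/L
Dose 4 (405 mg at t=30 h): 405·exp(−0.03851·14) = 236.222 mg/L
Dose 5 (135 mg at t=40 h): 135·exp(−0.03851·4) = 115.728 mg/L
C(44) = 89.103 + 60.753 + 125.008 + 236.222 + 115.728 = 626.814 mg/L

626.814 mg/L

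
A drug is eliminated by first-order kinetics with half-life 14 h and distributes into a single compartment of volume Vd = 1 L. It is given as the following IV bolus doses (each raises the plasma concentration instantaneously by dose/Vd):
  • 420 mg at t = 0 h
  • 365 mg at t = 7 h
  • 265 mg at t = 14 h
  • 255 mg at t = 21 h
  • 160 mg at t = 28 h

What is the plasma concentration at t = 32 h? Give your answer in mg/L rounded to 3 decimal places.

579.862 mg/L

k = ln 2 / 14 = 0.04951 per h
Dose 1 (420 mg at t=0 h): 420·exp(−0.04951·32) = 86.135 mg/L
Dose 2 (365 mg at t=7 h): 365·exp(−0.04951·25) = 105.862 mg/L
Dose 3 (265 mg at t=14 h): 265·exp(−0.04951·18) = 108.694 mg/L
Dose 4 (255 mg at t=21 h): 255·exp(−0.04951·11) = 147.916 mg/L
Dose 5 (160 mg at t=28 h): 160·exp(−0.04951·4) = 131.254 mg/L
C(32) = 86.135 + 105.862 + 108.694 + 147.916 + 131.254 = 579.862 mg/L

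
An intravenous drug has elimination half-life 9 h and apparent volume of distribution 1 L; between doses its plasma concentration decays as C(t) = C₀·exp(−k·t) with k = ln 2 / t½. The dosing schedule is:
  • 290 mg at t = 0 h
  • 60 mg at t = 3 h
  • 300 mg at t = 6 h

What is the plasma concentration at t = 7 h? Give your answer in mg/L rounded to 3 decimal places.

k = ln 2 / 9 = 0.07702 per h
Dose 1 (290 mg at t=0 h): 290·exp(−0.07702·7) = 169.147 mg/L
Dose 2 (60 mg at t=3 h): 60·exp(−0.07702·4) = 44.092 mg/L
Dose 3 (300 mg at t=6 h): 300·exp(−0.07702·1) = 277.762 mg/L
C(7) = 169.147 + 44.092 + 277.762 = 491.001 mg/L

491.001 mg/L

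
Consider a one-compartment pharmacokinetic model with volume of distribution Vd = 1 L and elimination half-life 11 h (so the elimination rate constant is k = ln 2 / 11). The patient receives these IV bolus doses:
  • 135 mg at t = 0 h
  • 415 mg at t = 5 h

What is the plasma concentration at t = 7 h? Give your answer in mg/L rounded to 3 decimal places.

452.710 mg/L

k = ln 2 / 11 = 0.06301 per h
Dose 1 (135 mg at t=0 h): 135·exp(−0.06301·7) = 86.850 mg/L
Dose 2 (415 mg at t=5 h): 415·exp(−0.06301·2) = 365.860 mg/L
C(7) = 86.850 + 365.860 = 452.710 mg/L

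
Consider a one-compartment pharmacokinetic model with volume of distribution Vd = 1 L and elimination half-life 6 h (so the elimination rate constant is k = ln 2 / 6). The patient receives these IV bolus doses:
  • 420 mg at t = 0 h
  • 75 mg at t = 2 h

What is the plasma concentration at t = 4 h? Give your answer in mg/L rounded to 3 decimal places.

k = ln 2 / 6 = 0.11552 per h
Dose 1 (420 mg at t=0 h): 420·exp(−0.11552·4) = 264.583 mg/L
Dose 2 (75 mg at t=2 h): 75·exp(−0.11552·2) = 59.528 mg/L
C(4) = 264.583 + 59.528 = 324.111 mg/L

324.111 mg/L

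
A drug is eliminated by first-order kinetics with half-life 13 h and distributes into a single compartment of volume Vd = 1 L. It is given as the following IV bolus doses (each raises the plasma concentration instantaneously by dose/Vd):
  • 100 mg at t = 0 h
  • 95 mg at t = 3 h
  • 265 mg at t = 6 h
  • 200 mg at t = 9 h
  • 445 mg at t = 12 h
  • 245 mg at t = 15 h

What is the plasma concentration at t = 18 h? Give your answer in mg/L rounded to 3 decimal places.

k = ln 2 / 13 = 0.05332 per h
Dose 1 (100 mg at t=0 h): 100·exp(−0.05332·18) = 38.299 mg/L
Dose 2 (95 mg at t=3 h): 95·exp(−0.05332·15) = 42.695 mg/L
Dose 3 (265 mg at t=6 h): 265·exp(−0.05332·12) = 139.757 mg/L
Dose 4 (200 mg at t=9 h): 200·exp(−0.05332·9) = 123.773 mg/L
Dose 5 (445 mg at t=12 h): 445·exp(−0.05332·6) = 323.164 mg/L
Dose 6 (245 mg at t=15 h): 245·exp(−0.05332·3) = 208.784 mg/L
C(18) = 38.299 + 42.695 + 139.757 + 123.773 + 323.164 + 208.784 = 876.472 mg/L

876.472 mg/L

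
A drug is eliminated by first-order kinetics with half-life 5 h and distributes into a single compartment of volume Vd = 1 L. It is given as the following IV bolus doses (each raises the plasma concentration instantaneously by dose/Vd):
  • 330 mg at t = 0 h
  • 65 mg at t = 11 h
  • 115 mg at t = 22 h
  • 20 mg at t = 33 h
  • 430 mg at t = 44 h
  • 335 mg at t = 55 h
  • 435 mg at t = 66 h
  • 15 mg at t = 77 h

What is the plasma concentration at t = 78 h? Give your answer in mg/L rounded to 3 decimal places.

113.248 mg/L

k = ln 2 / 5 = 0.13863 per h
Dose 1 (330 mg at t=0 h): 330·exp(−0.13863·78) = 0.007 mg/L
Dose 2 (65 mg at t=11 h): 65·exp(−0.13863·67) = 0.006 mg/L
Dose 3 (115 mg at t=22 h): 115·exp(−0.13863·56) = 0.049 mg/L
Dose 4 (20 mg at t=33 h): 20·exp(−0.13863·45) = 0.039 mg/L
Dose 5 (430 mg at t=44 h): 430·exp(−0.13863·34) = 3.859 mg/L
Dose 6 (335 mg at t=55 h): 335·exp(−0.13863·23) = 13.814 mg/L
Dose 7 (435 mg at t=66 h): 435·exp(−0.13863·12) = 82.417 mg/L
Dose 8 (15 mg at t=77 h): 15·exp(−0.13863·1) = 13.058 mg/L
C(78) = 0.007 + 0.006 + 0.049 + 0.039 + 3.859 + 13.814 + 82.417 + 13.058 = 113.248 mg/L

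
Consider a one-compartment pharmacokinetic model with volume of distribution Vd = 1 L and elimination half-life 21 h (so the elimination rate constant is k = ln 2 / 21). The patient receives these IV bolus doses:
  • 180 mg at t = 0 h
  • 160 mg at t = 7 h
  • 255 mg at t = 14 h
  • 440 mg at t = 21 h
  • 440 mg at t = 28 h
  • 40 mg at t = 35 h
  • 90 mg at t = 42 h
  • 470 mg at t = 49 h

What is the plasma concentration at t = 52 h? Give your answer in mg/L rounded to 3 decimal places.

1011.949 mg/L

k = ln 2 / 21 = 0.03301 per h
Dose 1 (180 mg at t=0 h): 180·exp(−0.03301·52) = 32.349 mg/L
Dose 2 (160 mg at t=7 h): 160·exp(−0.03301·45) = 36.229 mg/L
Dose 3 (255 mg at t=14 h): 255·exp(−0.03301·38) = 72.748 mg/L
Dose 4 (440 mg at t=21 h): 440·exp(−0.03301·31) = 158.152 mg/L
Dose 5 (440 mg at t=28 h): 440·exp(−0.03301·24) = 199.259 mg/L
Dose 6 (40 mg at t=35 h): 40·exp(−0.03301·17) = 22.823 mg/L
Dose 7 (90 mg at t=42 h): 90·exp(−0.03301·10) = 64.699 mg/L
Dose 8 (470 mg at t=49 h): 470·exp(−0.03301·3) = 425.690 mg/L
C(52) = 32.349 + 36.229 + 72.748 + 158.152 + 199.259 + 22.823 + 64.699 + 425.690 = 1011.949 mg/L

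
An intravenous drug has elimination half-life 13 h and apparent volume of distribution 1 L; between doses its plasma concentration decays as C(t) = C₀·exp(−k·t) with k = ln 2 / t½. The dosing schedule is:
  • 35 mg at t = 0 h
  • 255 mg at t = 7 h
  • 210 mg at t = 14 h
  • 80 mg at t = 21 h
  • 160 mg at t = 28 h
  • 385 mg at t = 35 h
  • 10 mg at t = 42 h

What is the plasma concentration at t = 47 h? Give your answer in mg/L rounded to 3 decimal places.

358.021 mg/L

k = ln 2 / 13 = 0.05332 per h
Dose 1 (35 mg at t=0 h): 35·exp(−0.05332·47) = 2.856 mg/L
Dose 2 (255 mg at t=7 h): 255·exp(−0.05332·40) = 30.220 mg/L
Dose 3 (210 mg at t=14 h): 210·exp(−0.05332·33) = 36.146 mg/L
Dose 4 (80 mg at t=21 h): 80·exp(−0.05332·26) = 20.000 mg/L
Dose 5 (160 mg at t=28 h): 160·exp(−0.05332·19) = 58.097 mg/L
Dose 6 (385 mg at t=35 h): 385·exp(−0.05332·12) = 203.042 mg/L
Dose 7 (10 mg at t=42 h): 10·exp(−0.05332·5) = 7.660 mg/L
C(47) = 2.856 + 30.220 + 36.146 + 20.000 + 58.097 + 203.042 + 7.660 = 358.021 mg/L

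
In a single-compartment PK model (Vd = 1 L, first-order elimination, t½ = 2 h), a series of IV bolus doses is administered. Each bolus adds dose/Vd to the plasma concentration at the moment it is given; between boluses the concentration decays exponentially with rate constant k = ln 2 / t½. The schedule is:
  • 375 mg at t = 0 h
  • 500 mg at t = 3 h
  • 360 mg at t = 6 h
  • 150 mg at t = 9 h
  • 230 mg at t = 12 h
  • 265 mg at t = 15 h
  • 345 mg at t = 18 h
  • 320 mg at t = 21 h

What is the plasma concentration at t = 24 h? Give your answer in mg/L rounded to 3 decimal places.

k = ln 2 / 2 = 0.34657 per h
Dose 1 (375 mg at t=0 h): 375·exp(−0.34657·24) = 0.092 mg/L
Dose 2 (500 mg at t=3 h): 500·exp(−0.34657·21) = 0.345 mg/L
Dose 3 (360 mg at t=6 h): 360·exp(−0.34657·18) = 0.703 mg/L
Dose 4 (150 mg at t=9 h): 150·exp(−0.34657·15) = 0.829 mg/L
Dose 5 (230 mg at t=12 h): 230·exp(−0.34657·12) = 3.594 mg/L
Dose 6 (265 mg at t=15 h): 265·exp(−0.34657·9) = 11.711 mg/L
Dose 7 (345 mg at t=18 h): 345·exp(−0.34657·6) = 43.125 mg/L
Dose 8 (320 mg at t=21 h): 320·exp(−0.34657·3) = 113.137 mg/L
C(24) = 0.092 + 0.345 + 0.703 + 0.829 + 3.594 + 11.711 + 43.125 + 113.137 = 173.536 mg/L

173.536 mg/L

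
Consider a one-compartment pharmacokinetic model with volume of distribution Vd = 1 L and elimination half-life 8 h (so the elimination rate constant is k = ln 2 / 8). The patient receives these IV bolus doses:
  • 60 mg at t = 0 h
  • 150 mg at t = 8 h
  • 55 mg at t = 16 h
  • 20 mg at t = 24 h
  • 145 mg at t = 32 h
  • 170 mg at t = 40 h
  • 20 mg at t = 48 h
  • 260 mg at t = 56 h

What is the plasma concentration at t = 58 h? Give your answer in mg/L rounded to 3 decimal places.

282.883 mg/L

k = ln 2 / 8 = 0.08664 per h
Dose 1 (60 mg at t=0 h): 60·exp(−0.08664·58) = 0.394 mg/L
Dose 2 (150 mg at t=8 h): 150·exp(−0.08664·50) = 1.971 mg/L
Dose 3 (55 mg at t=16 h): 55·exp(−0.08664·42) = 1.445 mg/L
Dose 4 (20 mg at t=24 h): 20·exp(−0.08664·34) = 1.051 mg/L
Dose 5 (145 mg at t=32 h): 145·exp(−0.08664·26) = 15.241 mg/L
Dose 6 (170 mg at t=40 h): 170·exp(−0.08664·18) = 35.738 mg/L
Dose 7 (20 mg at t=48 h): 20·exp(−0.08664·10) = 8.409 mg/L
Dose 8 (260 mg at t=56 h): 260·exp(−0.08664·2) = 218.633 mg/L
C(58) = 0.394 + 1.971 + 1.445 + 1.051 + 15.241 + 35.738 + 8.409 + 218.633 = 282.883 mg/L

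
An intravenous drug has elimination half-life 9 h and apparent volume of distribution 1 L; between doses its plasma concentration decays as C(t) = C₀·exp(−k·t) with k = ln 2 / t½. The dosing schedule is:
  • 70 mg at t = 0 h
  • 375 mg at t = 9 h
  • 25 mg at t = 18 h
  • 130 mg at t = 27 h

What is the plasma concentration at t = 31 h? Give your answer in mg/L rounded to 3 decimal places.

k = ln 2 / 9 = 0.07702 per h
Dose 1 (70 mg at t=0 h): 70·exp(−0.07702·31) = 6.430 mg/L
Dose 2 (375 mg at t=9 h): 375·exp(−0.07702·22) = 68.894 mg/L
Dose 3 (25 mg at t=18 h): 25·exp(−0.07702·13) = 9.186 mg/L
Dose 4 (130 mg at t=27 h): 130·exp(−0.07702·4) = 95.533 mg/L
C(31) = 6.430 + 68.894 + 9.186 + 95.533 = 180.042 mg/L

180.042 mg/L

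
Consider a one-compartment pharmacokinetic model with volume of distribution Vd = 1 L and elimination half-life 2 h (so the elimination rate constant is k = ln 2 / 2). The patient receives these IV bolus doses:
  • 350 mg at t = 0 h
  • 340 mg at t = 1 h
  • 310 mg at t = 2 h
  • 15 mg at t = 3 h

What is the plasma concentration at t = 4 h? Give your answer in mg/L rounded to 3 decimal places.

k = ln 2 / 2 = 0.34657 per h
Dose 1 (350 mg at t=0 h): 350·exp(−0.34657·4) = 87.500 mg/L
Dose 2 (340 mg at t=1 h): 340·exp(−0.34657·3) = 120.208 mg/L
Dose 3 (310 mg at t=2 h): 310·exp(−0.34657·2) = 155.000 mg/L
Dose 4 (15 mg at t=3 h): 15·exp(−0.34657·1) = 10.607 mg/L
C(4) = 87.500 + 120.208 + 155.000 + 10.607 = 373.315 mg/L

373.315 mg/L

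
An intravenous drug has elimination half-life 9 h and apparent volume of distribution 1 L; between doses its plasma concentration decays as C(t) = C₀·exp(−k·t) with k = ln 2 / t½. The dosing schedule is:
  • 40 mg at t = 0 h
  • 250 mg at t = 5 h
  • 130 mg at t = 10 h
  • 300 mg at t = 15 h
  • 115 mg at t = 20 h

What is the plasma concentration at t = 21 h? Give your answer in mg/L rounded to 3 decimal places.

k = ln 2 / 9 = 0.07702 per h
Dose 1 (40 mg at t=0 h): 40·exp(−0.07702·21) = 7.937 mg/L
Dose 2 (250 mg at t=5 h): 250·exp(−0.07702·16) = 72.908 mg/L
Dose 3 (130 mg at t=10 h): 130·exp(−0.07702·11) = 55.721 mg/L
Dose 4 (300 mg at t=15 h): 300·exp(−0.07702·6) = 188.988 mg/L
Dose 5 (115 mg at t=20 h): 115·exp(−0.07702·1) = 106.476 mg/L
C(21) = 7.937 + 72.908 + 55.721 + 188.988 + 106.476 = 432.030 mg/L

432.030 mg/L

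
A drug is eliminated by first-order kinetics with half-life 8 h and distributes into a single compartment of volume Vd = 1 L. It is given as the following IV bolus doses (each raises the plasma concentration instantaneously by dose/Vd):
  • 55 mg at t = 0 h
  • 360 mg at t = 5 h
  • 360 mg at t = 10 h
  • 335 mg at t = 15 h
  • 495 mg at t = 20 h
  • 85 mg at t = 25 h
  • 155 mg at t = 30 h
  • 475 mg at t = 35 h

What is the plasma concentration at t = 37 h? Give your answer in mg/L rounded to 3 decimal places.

k = ln 2 / 8 = 0.08664 per h
Dose 1 (55 mg at t=0 h): 55·exp(−0.08664·37) = 2.229 mg/L
Dose 2 (360 mg at t=5 h): 360·exp(−0.08664·32) = 22.500 mg/L
Dose 3 (360 mg at t=10 h): 360·exp(−0.08664·27) = 34.700 mg/L
Dose 4 (335 mg at t=15 h): 335·exp(−0.08664·22) = 49.798 mg/L
Dose 5 (495 mg at t=20 h): 495·exp(−0.08664·17) = 113.479 mg/L
Dose 6 (85 mg at t=25 h): 85·exp(−0.08664·12) = 30.052 mg/L
Dose 7 (155 mg at t=30 h): 155·exp(−0.08664·7) = 84.514 mg/L
Dose 8 (475 mg at t=35 h): 475·exp(−0.08664·2) = 399.426 mg/L
C(37) = 2.229 + 22.500 + 34.700 + 49.798 + 113.479 + 30.052 + 84.514 + 399.426 = 736.698 mg/L

736.698 mg/L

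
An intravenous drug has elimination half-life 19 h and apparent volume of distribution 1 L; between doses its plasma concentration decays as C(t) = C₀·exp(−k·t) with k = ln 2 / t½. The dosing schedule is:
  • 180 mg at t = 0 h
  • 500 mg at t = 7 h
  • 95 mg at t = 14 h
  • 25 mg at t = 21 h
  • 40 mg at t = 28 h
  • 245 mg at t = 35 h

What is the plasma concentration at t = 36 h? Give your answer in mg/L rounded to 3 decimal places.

k = ln 2 / 19 = 0.03648 per h
Dose 1 (180 mg at t=0 h): 180·exp(−0.03648·36) = 48.406 mg/L
Dose 2 (500 mg at t=7 h): 500·exp(−0.03648·29) = 173.581 mg/L
Dose 3 (95 mg at t=14 h): 95·exp(−0.03648·22) = 42.576 mg/L
Dose 4 (25 mg at t=21 h): 25·exp(−0.03648·15) = 14.464 mg/L
Dose 5 (40 mg at t=28 h): 40·exp(−0.03648·8) = 29.875 mg/L
Dose 6 (245 mg at t=35 h): 245·exp(−0.03648·1) = 236.223 mg/L
C(36) = 48.406 + 173.581 + 42.576 + 14.464 + 29.875 + 236.223 = 545.125 mg/L

545.125 mg/L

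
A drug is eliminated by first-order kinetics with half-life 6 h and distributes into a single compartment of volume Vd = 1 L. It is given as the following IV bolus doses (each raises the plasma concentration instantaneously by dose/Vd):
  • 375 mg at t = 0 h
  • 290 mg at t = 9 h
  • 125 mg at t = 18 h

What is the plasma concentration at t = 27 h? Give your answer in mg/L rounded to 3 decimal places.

k = ln 2 / 6 = 0.11552 per h
Dose 1 (375 mg at t=0 h): 375·exp(−0.11552·27) = 16.573 mg/L
Dose 2 (290 mg at t=9 h): 290·exp(−0.11552·18) = 36.250 mg/L
Dose 3 (125 mg at t=18 h): 125·exp(−0.11552·9) = 44.194 mg/L
C(27) = 16.573 + 36.250 + 44.194 = 97.017 mg/L

97.017 mg/L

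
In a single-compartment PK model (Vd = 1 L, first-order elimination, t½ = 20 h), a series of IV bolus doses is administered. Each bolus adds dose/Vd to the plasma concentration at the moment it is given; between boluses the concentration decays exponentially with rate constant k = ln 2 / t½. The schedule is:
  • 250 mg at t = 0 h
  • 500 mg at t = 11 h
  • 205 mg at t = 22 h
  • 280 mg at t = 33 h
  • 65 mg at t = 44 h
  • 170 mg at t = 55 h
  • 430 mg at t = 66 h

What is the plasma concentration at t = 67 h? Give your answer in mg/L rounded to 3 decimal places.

k = ln 2 / 20 = 0.03466 per h
Dose 1 (250 mg at t=0 h): 250·exp(−0.03466·67) = 24.518 mg/L
Dose 2 (500 mg at t=11 h): 500·exp(−0.03466·56) = 71.794 mg/L
Dose 3 (205 mg at t=22 h): 205·exp(−0.03466·45) = 43.096 mg/L
Dose 4 (280 mg at t=33 h): 280·exp(−0.03466·34) = 86.180 mg/L
Dose 5 (65 mg at t=44 h): 65·exp(−0.03466·23) = 29.291 mg/L
Dose 6 (170 mg at t=55 h): 170·exp(−0.03466·12) = 112.158 mg/L
Dose 7 (430 mg at t=66 h): 430·exp(−0.03466·1) = 415.353 mg/L
C(67) = 24.518 + 71.794 + 43.096 + 86.180 + 29.291 + 112.158 + 415.353 = 782.389 mg/L

782.389 mg/L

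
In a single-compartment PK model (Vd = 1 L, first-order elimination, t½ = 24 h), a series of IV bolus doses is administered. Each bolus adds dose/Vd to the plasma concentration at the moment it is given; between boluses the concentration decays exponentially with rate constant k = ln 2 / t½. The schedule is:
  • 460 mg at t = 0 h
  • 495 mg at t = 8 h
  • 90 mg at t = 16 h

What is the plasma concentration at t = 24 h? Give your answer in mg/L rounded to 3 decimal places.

613.264 mg/L

k = ln 2 / 24 = 0.02888 per h
Dose 1 (460 mg at t=0 h): 460·exp(−0.02888·24) = 230.000 mg/L
Dose 2 (495 mg at t=8 h): 495·exp(−0.02888·16) = 311.830 mg/L
Dose 3 (90 mg at t=16 h): 90·exp(−0.02888·8) = 71.433 mg/L
C(24) = 230.000 + 311.830 + 71.433 = 613.264 mg/L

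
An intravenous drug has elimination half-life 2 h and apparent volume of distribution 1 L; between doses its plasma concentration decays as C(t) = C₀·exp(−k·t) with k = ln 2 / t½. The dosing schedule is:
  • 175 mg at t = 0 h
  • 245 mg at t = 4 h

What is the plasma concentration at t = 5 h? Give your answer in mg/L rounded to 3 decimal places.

204.177 mg/L

k = ln 2 / 2 = 0.34657 per h
Dose 1 (175 mg at t=0 h): 175·exp(−0.34657·5) = 30.936 mg/L
Dose 2 (245 mg at t=4 h): 245·exp(−0.34657·1) = 173.241 mg/L
C(5) = 30.936 + 173.241 = 204.177 mg/L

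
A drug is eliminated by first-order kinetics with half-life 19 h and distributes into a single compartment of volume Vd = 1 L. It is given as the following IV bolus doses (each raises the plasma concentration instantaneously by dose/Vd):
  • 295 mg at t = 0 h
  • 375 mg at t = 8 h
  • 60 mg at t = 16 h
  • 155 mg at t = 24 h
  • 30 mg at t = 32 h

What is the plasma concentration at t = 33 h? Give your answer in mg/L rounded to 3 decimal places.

411.962 mg/L

k = ln 2 / 19 = 0.03648 per h
Dose 1 (295 mg at t=0 h): 295·exp(−0.03648·33) = 88.508 mg/L
Dose 2 (375 mg at t=8 h): 375·exp(−0.03648·25) = 150.640 mg/L
Dose 3 (60 mg at t=16 h): 60·exp(−0.03648·17) = 32.271 mg/L
Dose 4 (155 mg at t=24 h): 155·exp(−0.03648·9) = 111.619 mg/L
Dose 5 (30 mg at t=32 h): 30·exp(−0.03648·1) = 28.925 mg/L
C(33) = 88.508 + 150.640 + 32.271 + 111.619 + 28.925 = 411.962 mg/L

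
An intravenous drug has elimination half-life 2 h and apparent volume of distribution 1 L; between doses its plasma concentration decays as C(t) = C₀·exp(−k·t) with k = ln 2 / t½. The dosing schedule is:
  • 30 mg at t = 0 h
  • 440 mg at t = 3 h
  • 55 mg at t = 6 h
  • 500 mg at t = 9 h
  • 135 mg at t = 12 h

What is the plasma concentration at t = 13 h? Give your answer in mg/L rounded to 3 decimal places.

k = ln 2 / 2 = 0.34657 per h
Dose 1 (30 mg at t=0 h): 30·exp(−0.34657·13) = 0.331 mg/L
Dose 2 (440 mg at t=3 h): 440·exp(−0.34657·10) = 13.750 mg/L
Dose 3 (55 mg at t=6 h): 55·exp(−0.34657·7) = 4.861 mg/L
Dose 4 (500 mg at t=9 h): 500·exp(−0.34657·4) = 125.000 mg/L
Dose 5 (135 mg at t=12 h): 135·exp(−0.34657·1) = 95.459 mg/L
C(13) = 0.331 + 13.750 + 4.861 + 125.000 + 95.459 = 239.402 mg/L

239.402 mg/L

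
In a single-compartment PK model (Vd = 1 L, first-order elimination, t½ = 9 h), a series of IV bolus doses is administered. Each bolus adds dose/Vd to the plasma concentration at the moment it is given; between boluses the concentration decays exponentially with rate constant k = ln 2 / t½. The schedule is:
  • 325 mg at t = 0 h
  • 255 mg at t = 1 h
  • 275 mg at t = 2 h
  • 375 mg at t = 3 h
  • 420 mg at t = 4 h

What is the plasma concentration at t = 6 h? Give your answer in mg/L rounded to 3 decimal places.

k = ln 2 / 9 = 0.07702 per h
Dose 1 (325 mg at t=0 h): 325·exp(−0.07702·6) = 204.737 mg/L
Dose 2 (255 mg at t=1 h): 255·exp(−0.07702·5) = 173.501 mg/L
Dose 3 (275 mg at t=2 h): 275·exp(−0.07702·4) = 202.088 mg/L
Dose 4 (375 mg at t=3 h): 375·exp(−0.07702·3) = 297.638 mg/L
Dose 5 (420 mg at t=4 h): 420·exp(−0.07702·2) = 360.042 mg/L
C(6) = 204.737 + 173.501 + 202.088 + 297.638 + 360.042 = 1238.007 mg/L

1238.007 mg/L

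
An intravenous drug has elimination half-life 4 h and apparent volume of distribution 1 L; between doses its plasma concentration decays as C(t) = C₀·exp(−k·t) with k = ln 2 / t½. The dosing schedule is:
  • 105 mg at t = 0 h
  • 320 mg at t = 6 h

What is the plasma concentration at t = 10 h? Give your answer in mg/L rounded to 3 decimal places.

k = ln 2 / 4 = 0.17329 per h
Dose 1 (105 mg at t=0 h): 105·exp(−0.17329·10) = 18.562 mg/L
Dose 2 (320 mg at t=6 h): 320·exp(−0.17329·4) = 160.000 mg/L
C(10) = 18.562 + 160.000 = 178.562 mg/L

178.562 mg/L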